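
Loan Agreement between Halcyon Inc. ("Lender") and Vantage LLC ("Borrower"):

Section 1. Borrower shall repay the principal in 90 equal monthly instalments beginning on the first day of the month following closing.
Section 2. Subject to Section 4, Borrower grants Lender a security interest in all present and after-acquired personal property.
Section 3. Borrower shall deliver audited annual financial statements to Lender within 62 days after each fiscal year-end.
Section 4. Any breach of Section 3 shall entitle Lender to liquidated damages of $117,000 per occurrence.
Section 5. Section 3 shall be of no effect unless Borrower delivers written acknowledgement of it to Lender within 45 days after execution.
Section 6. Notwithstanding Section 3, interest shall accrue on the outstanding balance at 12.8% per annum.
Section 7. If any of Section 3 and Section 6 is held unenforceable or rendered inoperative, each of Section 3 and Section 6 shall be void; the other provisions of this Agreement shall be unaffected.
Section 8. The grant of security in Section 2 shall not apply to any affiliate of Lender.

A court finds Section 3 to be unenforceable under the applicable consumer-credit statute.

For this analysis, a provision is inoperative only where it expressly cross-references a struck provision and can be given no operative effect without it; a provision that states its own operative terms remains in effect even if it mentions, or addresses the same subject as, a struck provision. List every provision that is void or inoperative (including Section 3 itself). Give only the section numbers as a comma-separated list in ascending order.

Section 3 is struck. The whole of Section 4 is the liquidated-damages amount, defined by reference to Section 3, so Section 4 cannot stand once Section 3 is removed. The only function of Section 5 is the acknowledgement condition for Section 3, so it cannot stand once Section 3 is removed. Section 2 mentions Section 4 but its own obligation stands independently of Section 4, so Section 2 is not affected. Section 7 declares Section 3 and Section 6 mutually dependent; since one of them has fallen, all of them are of no effect. That brings down Section 6 as well. The remainder continues in force under Section 7. The provisions still in force are Section 1, Section 2, Section 7, and Section 8.

3, 4, 5, 6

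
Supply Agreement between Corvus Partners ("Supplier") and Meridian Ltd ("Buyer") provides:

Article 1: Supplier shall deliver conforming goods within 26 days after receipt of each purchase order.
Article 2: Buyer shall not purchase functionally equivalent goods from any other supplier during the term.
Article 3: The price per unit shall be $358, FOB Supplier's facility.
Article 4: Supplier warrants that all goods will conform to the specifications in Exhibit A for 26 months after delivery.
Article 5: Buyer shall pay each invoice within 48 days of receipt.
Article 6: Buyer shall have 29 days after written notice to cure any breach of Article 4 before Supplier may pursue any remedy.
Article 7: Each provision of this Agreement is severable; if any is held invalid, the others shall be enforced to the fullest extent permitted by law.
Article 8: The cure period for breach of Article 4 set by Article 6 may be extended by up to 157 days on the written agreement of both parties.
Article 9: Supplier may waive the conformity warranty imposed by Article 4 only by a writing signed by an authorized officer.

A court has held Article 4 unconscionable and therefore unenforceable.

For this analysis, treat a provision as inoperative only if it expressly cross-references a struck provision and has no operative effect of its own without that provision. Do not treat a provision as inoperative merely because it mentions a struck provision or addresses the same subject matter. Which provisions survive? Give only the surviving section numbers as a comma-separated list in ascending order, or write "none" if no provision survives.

1, 2, 3, 5, 7

Article 4 is struck. Article 6 operates only by reference to Article 4, so it falls with Article 4. Article 9 operates only by reference to Article 4, so it falls with Article 4. Article 8 does nothing except set the extension of the cure period for breach of Article 4 by reference to Article 6; with Article 6 gone it has no independent effect and is inoperative. Article 7 is a severability clause and preserves every provision that can still be given independent effect. That leaves Article 1, Article 2, Article 3, Article 5, and Article 7 in effect.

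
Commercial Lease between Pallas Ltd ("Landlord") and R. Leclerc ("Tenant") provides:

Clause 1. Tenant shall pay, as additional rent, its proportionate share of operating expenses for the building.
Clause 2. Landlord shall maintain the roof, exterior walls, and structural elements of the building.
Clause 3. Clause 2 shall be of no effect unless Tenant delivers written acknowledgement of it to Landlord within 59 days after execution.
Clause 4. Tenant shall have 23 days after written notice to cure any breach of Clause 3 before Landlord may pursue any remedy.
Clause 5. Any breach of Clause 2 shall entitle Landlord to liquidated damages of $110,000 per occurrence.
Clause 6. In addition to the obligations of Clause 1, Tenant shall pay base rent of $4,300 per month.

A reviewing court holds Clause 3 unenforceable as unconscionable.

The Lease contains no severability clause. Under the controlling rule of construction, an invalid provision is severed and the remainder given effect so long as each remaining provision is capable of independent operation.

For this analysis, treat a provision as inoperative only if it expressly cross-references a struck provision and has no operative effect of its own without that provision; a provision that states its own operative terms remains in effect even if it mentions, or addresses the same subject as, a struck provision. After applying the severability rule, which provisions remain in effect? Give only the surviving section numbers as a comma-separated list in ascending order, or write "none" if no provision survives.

Clause 3 is struck. Clause 4 merely fixes the cure period for breach of Clause 3; with Clause 3 gone it has nothing to operate on and falls away. With no severability clause, the stated default rule severs what cannot stand and enforces each remaining provision that can operate on its own. Clause 1, Clause 2, Clause 5, and Clause 6 remain in effect.

1, 2, 5, 6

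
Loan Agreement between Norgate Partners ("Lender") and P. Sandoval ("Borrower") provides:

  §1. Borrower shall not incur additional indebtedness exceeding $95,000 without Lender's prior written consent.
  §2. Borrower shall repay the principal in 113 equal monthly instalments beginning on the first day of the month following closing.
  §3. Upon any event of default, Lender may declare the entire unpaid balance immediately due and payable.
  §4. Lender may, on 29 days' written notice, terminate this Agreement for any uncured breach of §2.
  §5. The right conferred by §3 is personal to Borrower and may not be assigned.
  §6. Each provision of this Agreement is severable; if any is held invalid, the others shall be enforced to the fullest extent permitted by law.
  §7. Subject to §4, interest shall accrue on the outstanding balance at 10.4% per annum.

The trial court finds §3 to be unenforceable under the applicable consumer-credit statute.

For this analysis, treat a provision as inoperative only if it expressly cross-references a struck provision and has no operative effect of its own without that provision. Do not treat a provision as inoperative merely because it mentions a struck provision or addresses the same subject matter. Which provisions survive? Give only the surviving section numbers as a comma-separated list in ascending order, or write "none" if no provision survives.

§3 is struck. The only function of §5 is the non-assignment of §3, so it cannot stand once §3 is removed. §6 is a severability clause and preserves every provision that can still be given independent effect. That leaves §1, §2, §4, §6, and §7 in effect.

1, 2, 4, 6, 7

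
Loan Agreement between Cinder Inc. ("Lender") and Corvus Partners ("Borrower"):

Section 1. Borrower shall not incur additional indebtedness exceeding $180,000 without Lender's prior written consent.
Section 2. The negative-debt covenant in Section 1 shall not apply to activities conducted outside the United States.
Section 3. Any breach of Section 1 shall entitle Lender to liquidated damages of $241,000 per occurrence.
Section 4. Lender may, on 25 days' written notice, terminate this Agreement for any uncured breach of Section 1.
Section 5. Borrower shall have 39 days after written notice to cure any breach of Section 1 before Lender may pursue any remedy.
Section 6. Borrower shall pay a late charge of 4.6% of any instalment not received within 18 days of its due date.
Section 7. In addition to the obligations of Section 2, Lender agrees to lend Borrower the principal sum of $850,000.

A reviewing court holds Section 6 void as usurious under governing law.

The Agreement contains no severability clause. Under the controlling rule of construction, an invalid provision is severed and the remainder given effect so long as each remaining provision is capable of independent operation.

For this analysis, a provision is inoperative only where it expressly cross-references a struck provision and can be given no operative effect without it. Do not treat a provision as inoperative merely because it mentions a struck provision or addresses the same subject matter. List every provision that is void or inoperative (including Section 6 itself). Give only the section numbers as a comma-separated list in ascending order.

Section 6 is struck. Nothing else in the Agreement is defined by reference to Section 6. With no severability clause, the stated default rule severs what cannot stand and enforces each remaining provision that can operate on its own. The provisions still in force are Section 1, Section 2, Section 3, Section 4, Section 5, and Section 7.

6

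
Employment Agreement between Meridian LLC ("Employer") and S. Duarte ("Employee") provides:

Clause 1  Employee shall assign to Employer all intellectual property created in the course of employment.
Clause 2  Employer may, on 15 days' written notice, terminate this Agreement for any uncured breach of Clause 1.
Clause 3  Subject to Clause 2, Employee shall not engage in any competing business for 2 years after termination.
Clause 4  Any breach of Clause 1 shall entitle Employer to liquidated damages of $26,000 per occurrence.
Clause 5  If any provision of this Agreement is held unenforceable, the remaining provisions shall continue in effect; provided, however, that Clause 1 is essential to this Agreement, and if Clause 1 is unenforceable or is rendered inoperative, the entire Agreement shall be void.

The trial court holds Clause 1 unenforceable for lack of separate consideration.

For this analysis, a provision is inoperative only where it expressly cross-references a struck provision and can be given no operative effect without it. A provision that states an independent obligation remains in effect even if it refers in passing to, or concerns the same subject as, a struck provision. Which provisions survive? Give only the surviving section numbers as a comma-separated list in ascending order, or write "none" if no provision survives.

Clause 1 is struck. Clause 2 merely fixes the termination right for breach of Clause 1; with Clause 1 gone it has nothing to operate on and falls away. Clause 4 has no operative effect of its own apart from Clause 1 and is therefore inoperative. Clause 5 makes Clause 1 an essential term, and Clause 1 is the provision held invalid; under Clause 5, the entire Agreement is therefore void. No provision of the Agreement survives.

none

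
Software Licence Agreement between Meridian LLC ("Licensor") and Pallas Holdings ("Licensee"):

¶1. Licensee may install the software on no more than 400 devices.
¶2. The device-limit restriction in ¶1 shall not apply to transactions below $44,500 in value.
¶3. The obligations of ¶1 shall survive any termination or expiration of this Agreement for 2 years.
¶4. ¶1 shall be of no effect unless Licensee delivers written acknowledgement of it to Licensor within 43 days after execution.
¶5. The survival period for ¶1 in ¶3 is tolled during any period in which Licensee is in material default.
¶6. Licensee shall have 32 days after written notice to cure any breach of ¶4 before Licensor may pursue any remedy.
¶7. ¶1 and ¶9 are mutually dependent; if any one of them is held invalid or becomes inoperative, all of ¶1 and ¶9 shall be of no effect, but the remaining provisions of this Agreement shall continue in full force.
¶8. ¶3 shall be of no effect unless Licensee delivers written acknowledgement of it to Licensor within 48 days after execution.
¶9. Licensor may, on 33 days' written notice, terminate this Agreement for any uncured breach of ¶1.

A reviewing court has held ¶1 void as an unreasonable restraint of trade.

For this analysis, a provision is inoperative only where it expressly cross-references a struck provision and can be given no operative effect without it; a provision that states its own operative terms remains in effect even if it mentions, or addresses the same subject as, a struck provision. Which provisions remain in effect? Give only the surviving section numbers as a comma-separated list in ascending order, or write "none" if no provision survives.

¶1 is struck. ¶2 operates only by reference to ¶1, so it falls with ¶1. ¶3 operates only by reference to ¶1, so it falls with ¶1. ¶4 merely fixes the acknowledgement condition for ¶1; with ¶1 gone it has nothing to operate on and falls away. The only function of ¶9 is the termination right for breach of ¶1, so it cannot stand once ¶1 is removed. The whole of ¶5 is the tolling of the survival period for ¶1, defined by reference to ¶3, so ¶5 cannot stand once ¶3 is removed. ¶6 has no operative effect of its own apart from ¶4 and is therefore inoperative. ¶8 merely fixes the acknowledgement condition for ¶3; with ¶3 gone it has nothing to operate on and falls away. ¶7 declares ¶1 and ¶9 mutually dependent; since one of them has fallen, all of them are of no effect. The remainder continues in force under ¶7. Only ¶7 remains in effect.

7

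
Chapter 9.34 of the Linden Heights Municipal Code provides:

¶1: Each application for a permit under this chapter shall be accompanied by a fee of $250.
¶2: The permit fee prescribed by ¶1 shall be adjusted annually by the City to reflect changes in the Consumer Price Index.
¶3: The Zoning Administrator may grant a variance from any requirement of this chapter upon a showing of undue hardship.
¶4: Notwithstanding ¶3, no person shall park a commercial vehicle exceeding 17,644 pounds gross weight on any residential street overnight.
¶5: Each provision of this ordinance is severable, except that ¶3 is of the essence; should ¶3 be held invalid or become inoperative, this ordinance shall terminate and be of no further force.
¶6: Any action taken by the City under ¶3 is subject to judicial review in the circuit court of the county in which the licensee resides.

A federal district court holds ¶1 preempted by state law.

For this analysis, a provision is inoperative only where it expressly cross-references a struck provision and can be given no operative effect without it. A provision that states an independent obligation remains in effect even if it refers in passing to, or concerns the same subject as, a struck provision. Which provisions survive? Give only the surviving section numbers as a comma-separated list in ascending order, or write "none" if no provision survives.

3, 4, 5, 6

¶1 is struck. ¶2 operates only by reference to ¶1, so it falls with ¶1. ¶5 makes ¶3 an essential term, but ¶3 is unaffected, so the severability proviso in ¶5 preserves the remaining provisions. That leaves ¶3, ¶4, ¶5, and ¶6 in effect.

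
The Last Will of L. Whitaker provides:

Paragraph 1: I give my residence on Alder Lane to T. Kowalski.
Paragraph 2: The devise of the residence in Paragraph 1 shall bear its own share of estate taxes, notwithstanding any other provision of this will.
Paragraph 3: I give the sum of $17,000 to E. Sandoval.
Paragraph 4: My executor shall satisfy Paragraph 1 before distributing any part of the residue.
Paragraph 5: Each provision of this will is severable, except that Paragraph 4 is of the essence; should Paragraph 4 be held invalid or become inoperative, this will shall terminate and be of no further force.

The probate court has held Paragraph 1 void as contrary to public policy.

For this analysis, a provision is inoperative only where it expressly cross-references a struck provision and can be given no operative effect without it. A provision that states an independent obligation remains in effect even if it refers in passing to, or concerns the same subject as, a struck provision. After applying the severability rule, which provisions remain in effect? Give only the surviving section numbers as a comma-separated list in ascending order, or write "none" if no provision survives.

Paragraph 1 is struck. Paragraph 2 has no operative effect of its own apart from Paragraph 1 and is therefore inoperative. Paragraph 4 merely fixes the priority direction for Paragraph 1; with Paragraph 1 gone it has nothing to operate on and falls away. Paragraph 5 makes Paragraph 4 an essential term, and Paragraph 4 has been rendered inoperative by the cascade; under Paragraph 5, the entire will is therefore void. No provision of the will survives.

none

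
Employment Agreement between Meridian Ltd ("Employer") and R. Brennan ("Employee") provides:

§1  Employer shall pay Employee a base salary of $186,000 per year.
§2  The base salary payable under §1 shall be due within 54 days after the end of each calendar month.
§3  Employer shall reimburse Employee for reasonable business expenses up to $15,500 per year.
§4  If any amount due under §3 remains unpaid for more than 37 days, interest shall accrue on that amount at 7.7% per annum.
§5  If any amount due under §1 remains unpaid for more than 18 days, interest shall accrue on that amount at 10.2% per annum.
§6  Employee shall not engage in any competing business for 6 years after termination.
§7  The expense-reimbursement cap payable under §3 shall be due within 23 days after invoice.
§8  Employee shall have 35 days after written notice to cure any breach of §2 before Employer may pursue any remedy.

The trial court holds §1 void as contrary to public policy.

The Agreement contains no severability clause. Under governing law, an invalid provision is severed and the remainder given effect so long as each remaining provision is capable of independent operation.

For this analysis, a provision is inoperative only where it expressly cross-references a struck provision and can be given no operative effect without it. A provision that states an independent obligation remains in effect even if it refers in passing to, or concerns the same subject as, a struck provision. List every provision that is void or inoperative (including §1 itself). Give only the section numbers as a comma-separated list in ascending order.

1, 2, 5, 8

§1 is struck. §2 does nothing except set the payment deadline for the base salary by reference to §1; with §1 gone it has no independent effect and is inoperative. §5 does nothing except set the default interest on the base salary by reference to §1; with §1 gone it has no independent effect and is inoperative. §8 merely fixes the cure period for breach of §2; with §2 gone it has nothing to operate on and falls away. With no severability clause, the stated default rule severs what cannot stand and enforces each remaining provision that can operate on its own. The provisions still in force are §3, §4, §6, and §7.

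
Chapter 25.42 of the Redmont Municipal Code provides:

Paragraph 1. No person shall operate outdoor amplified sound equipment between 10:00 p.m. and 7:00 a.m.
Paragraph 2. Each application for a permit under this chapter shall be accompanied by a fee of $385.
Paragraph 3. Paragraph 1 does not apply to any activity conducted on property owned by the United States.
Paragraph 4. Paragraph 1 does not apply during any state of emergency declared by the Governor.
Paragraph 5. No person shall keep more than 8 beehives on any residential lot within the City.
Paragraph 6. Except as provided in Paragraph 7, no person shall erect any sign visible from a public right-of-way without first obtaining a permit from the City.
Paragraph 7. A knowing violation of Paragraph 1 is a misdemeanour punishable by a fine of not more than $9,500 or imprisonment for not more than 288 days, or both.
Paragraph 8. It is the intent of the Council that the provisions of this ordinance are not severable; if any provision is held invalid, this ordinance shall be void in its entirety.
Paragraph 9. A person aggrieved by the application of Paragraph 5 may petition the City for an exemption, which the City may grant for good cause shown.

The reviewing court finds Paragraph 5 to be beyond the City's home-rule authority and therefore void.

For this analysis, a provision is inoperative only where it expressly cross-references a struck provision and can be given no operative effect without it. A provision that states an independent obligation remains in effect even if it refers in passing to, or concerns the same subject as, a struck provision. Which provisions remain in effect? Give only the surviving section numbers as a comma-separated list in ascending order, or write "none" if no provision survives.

Paragraph 5 is struck. Paragraph 9 merely fixes the exemption procedure for Paragraph 5; with Paragraph 5 gone it has nothing to operate on and falls away. Paragraph 8 provides that the ordinance is not severable, so the invalidity of any one provision voids the entire ordinance. No provision of the ordinance survives.

none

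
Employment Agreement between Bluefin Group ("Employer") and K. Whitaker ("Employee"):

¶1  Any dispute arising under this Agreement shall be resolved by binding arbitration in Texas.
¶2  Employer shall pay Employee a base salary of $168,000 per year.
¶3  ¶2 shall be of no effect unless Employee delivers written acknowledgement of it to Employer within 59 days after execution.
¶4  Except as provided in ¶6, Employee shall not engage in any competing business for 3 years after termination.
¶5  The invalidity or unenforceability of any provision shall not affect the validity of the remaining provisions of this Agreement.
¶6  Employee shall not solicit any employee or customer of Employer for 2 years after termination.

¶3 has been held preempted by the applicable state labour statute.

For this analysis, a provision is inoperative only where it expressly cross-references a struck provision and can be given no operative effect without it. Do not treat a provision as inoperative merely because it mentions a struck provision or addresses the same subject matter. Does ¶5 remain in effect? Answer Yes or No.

Yes

¶3 is struck. Nothing else in the Agreement is defined by reference to ¶3. Under the severability clause in ¶5, the remaining provisions continue in force. The provisions still in force are ¶1, ¶2, ¶4, ¶5, and ¶6. ¶5 is among the surviving provisions, so the answer is yes.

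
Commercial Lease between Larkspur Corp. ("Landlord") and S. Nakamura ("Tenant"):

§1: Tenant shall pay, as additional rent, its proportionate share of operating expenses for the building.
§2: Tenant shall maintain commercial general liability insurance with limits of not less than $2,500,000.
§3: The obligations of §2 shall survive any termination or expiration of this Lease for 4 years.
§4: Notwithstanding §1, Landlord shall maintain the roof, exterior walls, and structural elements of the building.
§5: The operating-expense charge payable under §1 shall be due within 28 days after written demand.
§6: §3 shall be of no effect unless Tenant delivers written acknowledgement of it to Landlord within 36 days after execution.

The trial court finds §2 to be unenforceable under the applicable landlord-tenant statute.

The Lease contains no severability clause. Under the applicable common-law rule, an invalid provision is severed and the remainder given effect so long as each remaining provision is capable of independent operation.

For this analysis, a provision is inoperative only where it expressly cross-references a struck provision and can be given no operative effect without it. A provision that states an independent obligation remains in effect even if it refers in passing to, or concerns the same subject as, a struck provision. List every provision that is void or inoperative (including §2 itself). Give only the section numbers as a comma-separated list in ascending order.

§2 is struck. §3 merely fixes the survival period for §2; with §2 gone it has nothing to operate on and falls away. §6 merely fixes the acknowledgement condition for §3; with §3 gone it has nothing to operate on and falls away. Under the stated default rule, only provisions that cannot operate independently fall away; the rest are enforced. The provisions still in force are §1, §4, and §5.

2, 3, 6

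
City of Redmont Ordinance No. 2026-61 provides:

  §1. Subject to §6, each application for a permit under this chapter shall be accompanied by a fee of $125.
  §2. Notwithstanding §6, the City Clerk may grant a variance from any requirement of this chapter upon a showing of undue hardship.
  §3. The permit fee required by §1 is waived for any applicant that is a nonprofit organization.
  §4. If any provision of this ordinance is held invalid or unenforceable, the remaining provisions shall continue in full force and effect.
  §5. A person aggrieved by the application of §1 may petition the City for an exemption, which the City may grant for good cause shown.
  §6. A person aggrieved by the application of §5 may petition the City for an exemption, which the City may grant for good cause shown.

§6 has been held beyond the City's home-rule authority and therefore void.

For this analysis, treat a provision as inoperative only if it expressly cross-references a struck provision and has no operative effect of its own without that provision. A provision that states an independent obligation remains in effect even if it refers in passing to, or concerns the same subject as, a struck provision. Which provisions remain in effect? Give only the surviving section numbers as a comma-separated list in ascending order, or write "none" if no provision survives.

§6 is struck. §2 mentions §6 but its own obligation stands independently of §6, so §2 is not affected. §1 mentions §6 but its own obligation stands independently of §6, so §1 is not affected. No other provision's operative terms depend on §6. Under the severability clause in §4, the remaining provisions continue in force. §1, §2, §3, §4, and §5 remain in effect.

1, 2, 3, 4, 5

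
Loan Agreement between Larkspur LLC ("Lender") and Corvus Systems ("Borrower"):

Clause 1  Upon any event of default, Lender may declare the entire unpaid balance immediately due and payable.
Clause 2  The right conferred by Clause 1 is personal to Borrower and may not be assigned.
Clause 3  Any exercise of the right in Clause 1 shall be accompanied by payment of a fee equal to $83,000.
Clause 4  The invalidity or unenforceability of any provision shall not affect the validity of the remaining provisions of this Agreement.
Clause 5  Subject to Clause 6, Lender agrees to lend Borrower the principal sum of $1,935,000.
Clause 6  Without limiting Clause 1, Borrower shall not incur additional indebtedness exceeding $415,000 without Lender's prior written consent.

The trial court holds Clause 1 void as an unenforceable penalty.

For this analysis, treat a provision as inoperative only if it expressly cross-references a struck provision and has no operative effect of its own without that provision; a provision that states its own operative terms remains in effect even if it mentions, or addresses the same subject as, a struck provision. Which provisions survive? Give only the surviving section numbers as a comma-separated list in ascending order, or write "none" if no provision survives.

Clause 1 is struck. Clause 2 merely fixes the non-assignment of Clause 1; with Clause 1 gone it has nothing to operate on and falls away. Clause 3 merely fixes the exercise fee for Clause 1; with Clause 1 gone it has nothing to operate on and falls away. Clause 6 mentions Clause 1 but its own obligation stands independently of Clause 1, so Clause 6 is not affected. Under the severability clause in Clause 4, the remaining provisions continue in force. Clause 4, Clause 5, and Clause 6 remain in effect.

4, 5, 6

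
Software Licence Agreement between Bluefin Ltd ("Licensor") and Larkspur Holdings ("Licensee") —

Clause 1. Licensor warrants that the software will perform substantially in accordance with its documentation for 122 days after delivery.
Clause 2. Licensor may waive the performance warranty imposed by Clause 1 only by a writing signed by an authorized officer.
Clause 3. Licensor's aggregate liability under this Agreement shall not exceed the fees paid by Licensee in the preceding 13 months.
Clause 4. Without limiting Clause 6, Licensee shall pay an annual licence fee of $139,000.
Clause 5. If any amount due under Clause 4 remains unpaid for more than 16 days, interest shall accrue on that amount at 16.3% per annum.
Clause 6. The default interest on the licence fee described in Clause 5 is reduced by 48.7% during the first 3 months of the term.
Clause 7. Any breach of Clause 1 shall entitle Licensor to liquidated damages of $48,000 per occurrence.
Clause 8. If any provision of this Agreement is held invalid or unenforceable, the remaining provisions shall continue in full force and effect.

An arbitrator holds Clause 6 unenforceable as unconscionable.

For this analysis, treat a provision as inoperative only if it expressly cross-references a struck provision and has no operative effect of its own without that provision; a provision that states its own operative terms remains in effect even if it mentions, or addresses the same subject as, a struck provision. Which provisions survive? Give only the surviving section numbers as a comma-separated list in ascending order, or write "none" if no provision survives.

1, 2, 3, 4, 5, 7, 8

Clause 6 is struck. Clause 4 mentions Clause 6 but its own obligation stands independently of Clause 6, so Clause 4 is not affected. No other provision's operative terms depend on Clause 6. Clause 8 is a severability clause and preserves every provision that can still be given independent effect. That leaves Clause 1, Clause 2, Clause 3, Clause 4, Clause 5, Clause 7, and Clause 8 in effect.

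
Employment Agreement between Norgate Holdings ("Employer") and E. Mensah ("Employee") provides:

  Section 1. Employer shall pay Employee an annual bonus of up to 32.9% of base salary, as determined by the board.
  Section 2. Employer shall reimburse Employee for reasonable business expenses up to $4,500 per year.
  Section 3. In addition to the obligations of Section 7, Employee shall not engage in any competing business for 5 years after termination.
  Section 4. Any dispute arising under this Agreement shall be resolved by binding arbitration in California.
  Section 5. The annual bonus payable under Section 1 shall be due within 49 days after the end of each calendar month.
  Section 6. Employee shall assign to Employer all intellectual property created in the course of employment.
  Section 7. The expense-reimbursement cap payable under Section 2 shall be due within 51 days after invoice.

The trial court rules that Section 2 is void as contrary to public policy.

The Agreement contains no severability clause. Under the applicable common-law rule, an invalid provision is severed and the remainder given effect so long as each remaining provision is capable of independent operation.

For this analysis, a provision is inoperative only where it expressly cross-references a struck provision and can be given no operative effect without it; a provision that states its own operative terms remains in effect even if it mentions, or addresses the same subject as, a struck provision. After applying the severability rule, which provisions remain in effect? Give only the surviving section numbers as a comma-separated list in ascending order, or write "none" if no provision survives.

1, 3, 4, 5, 6

Section 2 is struck. Section 7 has no operative effect of its own apart from Section 2 and is therefore inoperative. Although Section 3 refers to Section 7, its operative terms do not depend on Section 7, so it remains in effect. Under the stated default rule, only provisions that cannot operate independently fall away; the rest are enforced. The provisions still in force are Section 1, Section 3, Section 4, Section 5, and Section 6.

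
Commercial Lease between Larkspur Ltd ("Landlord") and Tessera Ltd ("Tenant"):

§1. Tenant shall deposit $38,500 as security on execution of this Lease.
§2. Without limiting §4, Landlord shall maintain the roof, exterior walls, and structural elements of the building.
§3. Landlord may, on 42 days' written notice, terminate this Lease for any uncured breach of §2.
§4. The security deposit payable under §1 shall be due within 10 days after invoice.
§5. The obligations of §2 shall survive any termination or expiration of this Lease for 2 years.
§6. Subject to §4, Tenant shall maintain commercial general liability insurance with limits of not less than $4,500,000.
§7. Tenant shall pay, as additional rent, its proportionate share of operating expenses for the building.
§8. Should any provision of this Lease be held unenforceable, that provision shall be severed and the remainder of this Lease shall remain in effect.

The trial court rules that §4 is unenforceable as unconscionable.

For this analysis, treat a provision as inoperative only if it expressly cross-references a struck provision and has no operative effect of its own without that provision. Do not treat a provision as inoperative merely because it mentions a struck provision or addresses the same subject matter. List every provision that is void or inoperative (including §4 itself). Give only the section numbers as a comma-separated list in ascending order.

§4 is struck. §2 mentions §4 but its own obligation stands independently of §4, so §2 is not affected. §6 mentions §4 but its own obligation stands independently of §4, so §6 is not affected. No other provision's operative terms depend on §4. §8 is a severability clause and preserves every provision that can still be given independent effect. The provisions still in force are §1, §2, §3, §5, §6, §7, and §8.

4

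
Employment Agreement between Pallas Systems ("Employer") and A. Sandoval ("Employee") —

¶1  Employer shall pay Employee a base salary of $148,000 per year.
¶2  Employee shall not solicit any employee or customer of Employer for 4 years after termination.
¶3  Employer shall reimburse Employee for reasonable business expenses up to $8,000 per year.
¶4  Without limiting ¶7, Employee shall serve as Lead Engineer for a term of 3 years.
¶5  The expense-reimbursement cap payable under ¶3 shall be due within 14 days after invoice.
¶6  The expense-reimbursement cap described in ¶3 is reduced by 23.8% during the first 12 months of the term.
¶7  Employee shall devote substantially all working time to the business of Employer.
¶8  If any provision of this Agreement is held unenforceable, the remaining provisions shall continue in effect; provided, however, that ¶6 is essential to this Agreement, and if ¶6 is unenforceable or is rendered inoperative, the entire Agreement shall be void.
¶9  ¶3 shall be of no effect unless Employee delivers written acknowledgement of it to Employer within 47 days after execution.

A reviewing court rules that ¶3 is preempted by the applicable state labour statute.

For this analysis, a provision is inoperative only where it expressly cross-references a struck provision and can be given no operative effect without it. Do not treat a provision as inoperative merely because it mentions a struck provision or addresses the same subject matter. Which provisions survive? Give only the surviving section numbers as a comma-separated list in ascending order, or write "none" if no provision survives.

none

¶3 is struck. The whole of ¶5 is the payment deadline for the expense-reimbursement cap, defined by reference to ¶3, so ¶5 cannot stand once ¶3 is removed. ¶6 operates only by reference to ¶3, so it falls with ¶3. ¶9 has no operative effect of its own apart from ¶3 and is therefore inoperative. ¶8 makes ¶6 an essential term, and ¶6 has been rendered inoperative by the cascade; under ¶8, the entire Agreement is therefore void. No provision of the Agreement survives.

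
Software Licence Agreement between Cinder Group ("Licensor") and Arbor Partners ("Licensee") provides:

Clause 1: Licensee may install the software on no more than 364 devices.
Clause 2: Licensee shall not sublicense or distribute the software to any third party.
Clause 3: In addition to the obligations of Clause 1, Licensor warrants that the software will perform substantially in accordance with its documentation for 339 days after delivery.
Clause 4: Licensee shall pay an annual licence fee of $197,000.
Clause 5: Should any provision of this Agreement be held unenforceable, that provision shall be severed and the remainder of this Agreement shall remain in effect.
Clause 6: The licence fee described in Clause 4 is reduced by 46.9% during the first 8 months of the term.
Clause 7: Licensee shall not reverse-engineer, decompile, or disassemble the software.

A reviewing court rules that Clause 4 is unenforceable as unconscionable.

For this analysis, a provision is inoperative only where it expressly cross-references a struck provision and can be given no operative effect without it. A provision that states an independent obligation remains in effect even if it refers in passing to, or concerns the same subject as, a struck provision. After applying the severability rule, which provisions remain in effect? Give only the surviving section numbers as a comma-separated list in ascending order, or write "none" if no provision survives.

Clause 4 is struck. Clause 6 does nothing except set the introductory reduction to the licence fee by reference to Clause 4; with Clause 4 gone it has no independent effect and is inoperative. Clause 5 is a severability clause and preserves every provision that can still be given independent effect. The provisions still in force are Clause 1, Clause 2, Clause 3, Clause 5, and Clause 7.

1, 2, 3, 5, 7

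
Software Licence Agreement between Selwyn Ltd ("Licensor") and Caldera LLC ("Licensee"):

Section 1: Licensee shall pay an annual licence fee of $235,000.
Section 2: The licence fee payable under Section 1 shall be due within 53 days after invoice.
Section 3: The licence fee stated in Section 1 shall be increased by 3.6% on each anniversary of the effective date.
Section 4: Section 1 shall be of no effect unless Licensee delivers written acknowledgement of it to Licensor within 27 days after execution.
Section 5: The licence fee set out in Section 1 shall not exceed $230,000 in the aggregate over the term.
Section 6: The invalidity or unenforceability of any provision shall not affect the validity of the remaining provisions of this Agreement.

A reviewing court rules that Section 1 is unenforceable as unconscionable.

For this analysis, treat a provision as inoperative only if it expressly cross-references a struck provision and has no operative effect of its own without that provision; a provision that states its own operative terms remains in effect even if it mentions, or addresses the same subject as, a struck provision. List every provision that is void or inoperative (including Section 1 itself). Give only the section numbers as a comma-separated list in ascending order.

1, 2, 3, 4, 5

Section 1 is struck. Section 2 does nothing except set the payment deadline for the licence fee by reference to Section 1; with Section 1 gone it has no independent effect and is inoperative. Section 3 does nothing except set the escalation of the licence fee by reference to Section 1; with Section 1 gone it has no independent effect and is inoperative. Section 4 operates only by reference to Section 1, so it falls with Section 1. Section 5 does nothing except set the aggregate cap on the licence fee by reference to Section 1; with Section 1 gone it has no independent effect and is inoperative. Under the severability clause in Section 6, the remaining provisions continue in force. Only Section 6 remains in effect.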